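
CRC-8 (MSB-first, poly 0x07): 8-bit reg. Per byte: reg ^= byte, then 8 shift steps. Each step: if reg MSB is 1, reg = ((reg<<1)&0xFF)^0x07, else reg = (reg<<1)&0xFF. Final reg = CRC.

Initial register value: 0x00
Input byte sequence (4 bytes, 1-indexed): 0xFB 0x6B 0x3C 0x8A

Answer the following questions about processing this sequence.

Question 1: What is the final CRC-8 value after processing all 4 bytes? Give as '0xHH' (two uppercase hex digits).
After byte 1 (0xFB): reg=0xEF
After byte 2 (0x6B): reg=0x95
After byte 3 (0x3C): reg=0x56
After byte 4 (0x8A): reg=0x1A

Answer: 0x1A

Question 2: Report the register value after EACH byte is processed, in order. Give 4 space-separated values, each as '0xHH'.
0xEF 0x95 0x56 0x1A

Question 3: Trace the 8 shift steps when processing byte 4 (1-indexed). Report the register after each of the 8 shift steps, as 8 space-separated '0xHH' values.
Answer: 0xBF 0x79 0xF2 0xE3 0xC1 0x85 0x0D 0x1A

Derivation:
After byte 1 (0xFB): reg=0xEF
After byte 2 (0x6B): reg=0x95
After byte 3 (0x3C): reg=0x56
Register before byte 4: 0x56
After XOR with byte 0x8A: 0xDC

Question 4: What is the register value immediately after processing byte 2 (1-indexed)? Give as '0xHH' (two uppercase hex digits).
Answer: 0x95

Derivation:
After byte 1 (0xFB): reg=0xEF
After byte 2 (0x6B): reg=0x95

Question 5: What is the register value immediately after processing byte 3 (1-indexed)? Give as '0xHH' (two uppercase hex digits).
After byte 1 (0xFB): reg=0xEF
After byte 2 (0x6B): reg=0x95
After byte 3 (0x3C): reg=0x56

Answer: 0x56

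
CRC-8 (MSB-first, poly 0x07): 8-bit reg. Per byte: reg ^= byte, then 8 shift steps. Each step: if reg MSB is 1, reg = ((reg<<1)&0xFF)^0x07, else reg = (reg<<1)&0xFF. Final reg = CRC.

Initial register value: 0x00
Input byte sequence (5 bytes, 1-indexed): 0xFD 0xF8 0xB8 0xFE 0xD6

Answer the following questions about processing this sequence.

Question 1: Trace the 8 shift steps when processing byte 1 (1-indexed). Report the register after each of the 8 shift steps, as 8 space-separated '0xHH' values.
Answer: 0xFD 0xFD 0xFD 0xFD 0xFD 0xFD 0xFD 0xFD

Derivation:
Register before byte 1: 0x00
After XOR with byte 0xFD: 0xFD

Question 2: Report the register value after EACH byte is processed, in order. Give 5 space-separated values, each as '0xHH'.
0xFD 0x1B 0x60 0xD3 0x1B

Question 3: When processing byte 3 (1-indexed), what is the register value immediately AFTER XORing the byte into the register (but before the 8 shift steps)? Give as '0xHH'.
Answer: 0xA3

Derivation:
Register before byte 3: 0x1B
Byte 3: 0xB8
0x1B XOR 0xB8 = 0xA3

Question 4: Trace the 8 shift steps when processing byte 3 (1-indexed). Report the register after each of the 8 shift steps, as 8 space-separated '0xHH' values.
Answer: 0x41 0x82 0x03 0x06 0x0C 0x18 0x30 0x60

Derivation:
After byte 1 (0xFD): reg=0xFD
After byte 2 (0xF8): reg=0x1B
Register before byte 3: 0x1B
After XOR with byte 0xB8: 0xA3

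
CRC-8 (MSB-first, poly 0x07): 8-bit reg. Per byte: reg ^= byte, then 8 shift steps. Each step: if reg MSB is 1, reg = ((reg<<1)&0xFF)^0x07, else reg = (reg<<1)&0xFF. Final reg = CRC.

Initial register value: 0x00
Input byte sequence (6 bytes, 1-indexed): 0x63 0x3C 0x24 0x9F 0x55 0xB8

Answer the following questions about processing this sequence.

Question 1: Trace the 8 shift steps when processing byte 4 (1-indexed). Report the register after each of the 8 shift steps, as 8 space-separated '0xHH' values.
After byte 1 (0x63): reg=0x2E
After byte 2 (0x3C): reg=0x7E
After byte 3 (0x24): reg=0x81
Register before byte 4: 0x81
After XOR with byte 0x9F: 0x1E

Answer: 0x3C 0x78 0xF0 0xE7 0xC9 0x95 0x2D 0x5A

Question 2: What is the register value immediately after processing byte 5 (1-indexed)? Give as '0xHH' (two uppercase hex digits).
After byte 1 (0x63): reg=0x2E
After byte 2 (0x3C): reg=0x7E
After byte 3 (0x24): reg=0x81
After byte 4 (0x9F): reg=0x5A
After byte 5 (0x55): reg=0x2D

Answer: 0x2D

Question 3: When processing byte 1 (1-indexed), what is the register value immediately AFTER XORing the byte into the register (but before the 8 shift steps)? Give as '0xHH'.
Answer: 0x63

Derivation:
Register before byte 1: 0x00
Byte 1: 0x63
0x00 XOR 0x63 = 0x63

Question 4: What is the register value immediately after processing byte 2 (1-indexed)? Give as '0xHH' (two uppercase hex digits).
After byte 1 (0x63): reg=0x2E
After byte 2 (0x3C): reg=0x7E

Answer: 0x7E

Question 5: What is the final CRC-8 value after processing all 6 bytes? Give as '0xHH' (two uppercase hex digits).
Answer: 0xE2

Derivation:
After byte 1 (0x63): reg=0x2E
After byte 2 (0x3C): reg=0x7E
After byte 3 (0x24): reg=0x81
After byte 4 (0x9F): reg=0x5A
After byte 5 (0x55): reg=0x2D
After byte 6 (0xB8): reg=0xE2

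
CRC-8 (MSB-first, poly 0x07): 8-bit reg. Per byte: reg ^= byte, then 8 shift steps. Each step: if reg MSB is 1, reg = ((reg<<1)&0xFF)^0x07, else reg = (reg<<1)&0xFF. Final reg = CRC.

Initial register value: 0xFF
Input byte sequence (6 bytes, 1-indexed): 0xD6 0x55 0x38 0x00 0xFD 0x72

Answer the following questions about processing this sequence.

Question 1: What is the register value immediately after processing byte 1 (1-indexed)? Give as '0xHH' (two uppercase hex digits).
Answer: 0xDF

Derivation:
After byte 1 (0xD6): reg=0xDF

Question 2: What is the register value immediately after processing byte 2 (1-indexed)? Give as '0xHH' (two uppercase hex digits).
After byte 1 (0xD6): reg=0xDF
After byte 2 (0x55): reg=0xBF

Answer: 0xBF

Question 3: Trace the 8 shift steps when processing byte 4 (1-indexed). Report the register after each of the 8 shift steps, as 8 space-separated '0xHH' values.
Answer: 0x3F 0x7E 0xFC 0xFF 0xF9 0xF5 0xED 0xDD

Derivation:
After byte 1 (0xD6): reg=0xDF
After byte 2 (0x55): reg=0xBF
After byte 3 (0x38): reg=0x9C
Register before byte 4: 0x9C
After XOR with byte 0x00: 0x9C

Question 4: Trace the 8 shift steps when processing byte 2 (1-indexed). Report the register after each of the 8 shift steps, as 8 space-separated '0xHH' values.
Answer: 0x13 0x26 0x4C 0x98 0x37 0x6E 0xDC 0xBF

Derivation:
After byte 1 (0xD6): reg=0xDF
Register before byte 2: 0xDF
After XOR with byte 0x55: 0x8A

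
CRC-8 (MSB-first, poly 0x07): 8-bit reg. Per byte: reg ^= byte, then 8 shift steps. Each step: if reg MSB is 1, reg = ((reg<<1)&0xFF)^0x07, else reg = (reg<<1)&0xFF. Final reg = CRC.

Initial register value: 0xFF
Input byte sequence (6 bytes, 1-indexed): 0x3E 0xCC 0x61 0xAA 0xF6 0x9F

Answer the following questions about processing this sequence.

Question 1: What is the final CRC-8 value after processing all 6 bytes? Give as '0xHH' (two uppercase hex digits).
After byte 1 (0x3E): reg=0x49
After byte 2 (0xCC): reg=0x92
After byte 3 (0x61): reg=0xD7
After byte 4 (0xAA): reg=0x74
After byte 5 (0xF6): reg=0x87
After byte 6 (0x9F): reg=0x48

Answer: 0x48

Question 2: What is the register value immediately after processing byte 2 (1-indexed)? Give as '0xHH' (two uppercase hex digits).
After byte 1 (0x3E): reg=0x49
After byte 2 (0xCC): reg=0x92

Answer: 0x92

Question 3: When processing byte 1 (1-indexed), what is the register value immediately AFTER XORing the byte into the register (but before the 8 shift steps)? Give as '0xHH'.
Answer: 0xC1

Derivation:
Register before byte 1: 0xFF
Byte 1: 0x3E
0xFF XOR 0x3E = 0xC1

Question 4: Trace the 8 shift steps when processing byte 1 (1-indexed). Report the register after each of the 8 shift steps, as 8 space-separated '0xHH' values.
Answer: 0x85 0x0D 0x1A 0x34 0x68 0xD0 0xA7 0x49

Derivation:
Register before byte 1: 0xFF
After XOR with byte 0x3E: 0xC1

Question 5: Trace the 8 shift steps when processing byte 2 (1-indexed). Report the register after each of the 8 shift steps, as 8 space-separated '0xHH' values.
After byte 1 (0x3E): reg=0x49
Register before byte 2: 0x49
After XOR with byte 0xCC: 0x85

Answer: 0x0D 0x1A 0x34 0x68 0xD0 0xA7 0x49 0x92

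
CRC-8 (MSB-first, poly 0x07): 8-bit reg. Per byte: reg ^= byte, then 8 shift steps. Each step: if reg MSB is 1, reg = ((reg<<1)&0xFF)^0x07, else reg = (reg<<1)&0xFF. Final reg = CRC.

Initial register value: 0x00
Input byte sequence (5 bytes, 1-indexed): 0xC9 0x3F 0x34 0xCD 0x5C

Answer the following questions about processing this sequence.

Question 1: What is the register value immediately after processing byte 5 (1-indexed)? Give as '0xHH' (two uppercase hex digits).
After byte 1 (0xC9): reg=0x71
After byte 2 (0x3F): reg=0xED
After byte 3 (0x34): reg=0x01
After byte 4 (0xCD): reg=0x6A
After byte 5 (0x5C): reg=0x82

Answer: 0x82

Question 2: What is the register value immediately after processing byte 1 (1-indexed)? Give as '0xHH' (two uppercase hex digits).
After byte 1 (0xC9): reg=0x71

Answer: 0x71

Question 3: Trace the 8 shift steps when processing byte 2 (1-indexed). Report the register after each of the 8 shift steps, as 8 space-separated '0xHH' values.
Answer: 0x9C 0x3F 0x7E 0xFC 0xFF 0xF9 0xF5 0xED

Derivation:
After byte 1 (0xC9): reg=0x71
Register before byte 2: 0x71
After XOR with byte 0x3F: 0x4E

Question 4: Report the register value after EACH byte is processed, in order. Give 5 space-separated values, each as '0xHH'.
0x71 0xED 0x01 0x6A 0x82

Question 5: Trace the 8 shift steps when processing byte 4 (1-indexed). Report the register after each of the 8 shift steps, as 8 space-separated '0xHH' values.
Answer: 0x9F 0x39 0x72 0xE4 0xCF 0x99 0x35 0x6A

Derivation:
After byte 1 (0xC9): reg=0x71
After byte 2 (0x3F): reg=0xED
After byte 3 (0x34): reg=0x01
Register before byte 4: 0x01
After XOR with byte 0xCD: 0xCC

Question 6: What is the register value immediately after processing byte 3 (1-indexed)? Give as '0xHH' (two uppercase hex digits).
Answer: 0x01

Derivation:
After byte 1 (0xC9): reg=0x71
After byte 2 (0x3F): reg=0xED
After byte 3 (0x34): reg=0x01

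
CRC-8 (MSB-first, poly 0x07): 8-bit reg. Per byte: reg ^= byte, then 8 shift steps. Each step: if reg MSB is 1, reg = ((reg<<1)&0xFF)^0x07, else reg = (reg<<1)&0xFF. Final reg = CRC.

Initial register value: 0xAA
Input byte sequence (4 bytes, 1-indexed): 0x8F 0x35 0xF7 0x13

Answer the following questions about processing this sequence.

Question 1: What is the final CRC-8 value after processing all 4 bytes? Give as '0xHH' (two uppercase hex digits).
After byte 1 (0x8F): reg=0xFB
After byte 2 (0x35): reg=0x64
After byte 3 (0xF7): reg=0xF0
After byte 4 (0x13): reg=0xA7

Answer: 0xA7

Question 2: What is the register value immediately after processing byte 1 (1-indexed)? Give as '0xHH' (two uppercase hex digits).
After byte 1 (0x8F): reg=0xFB

Answer: 0xFB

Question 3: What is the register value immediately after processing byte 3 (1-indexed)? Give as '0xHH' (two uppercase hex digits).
Answer: 0xF0

Derivation:
After byte 1 (0x8F): reg=0xFB
After byte 2 (0x35): reg=0x64
After byte 3 (0xF7): reg=0xF0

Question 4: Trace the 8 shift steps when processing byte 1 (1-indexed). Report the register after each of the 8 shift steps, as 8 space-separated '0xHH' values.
Answer: 0x4A 0x94 0x2F 0x5E 0xBC 0x7F 0xFE 0xFB

Derivation:
Register before byte 1: 0xAA
After XOR with byte 0x8F: 0x25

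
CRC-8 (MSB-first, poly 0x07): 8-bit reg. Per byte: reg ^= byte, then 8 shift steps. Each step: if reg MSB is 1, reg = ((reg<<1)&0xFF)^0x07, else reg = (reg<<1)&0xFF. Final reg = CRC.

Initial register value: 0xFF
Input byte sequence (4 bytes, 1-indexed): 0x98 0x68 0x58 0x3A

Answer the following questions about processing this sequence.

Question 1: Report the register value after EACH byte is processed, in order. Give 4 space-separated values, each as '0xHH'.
0x32 0x81 0x01 0xA1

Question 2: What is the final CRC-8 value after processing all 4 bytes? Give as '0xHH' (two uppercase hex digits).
After byte 1 (0x98): reg=0x32
After byte 2 (0x68): reg=0x81
After byte 3 (0x58): reg=0x01
After byte 4 (0x3A): reg=0xA1

Answer: 0xA1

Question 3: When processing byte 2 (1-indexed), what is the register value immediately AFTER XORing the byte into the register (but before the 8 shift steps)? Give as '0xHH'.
Register before byte 2: 0x32
Byte 2: 0x68
0x32 XOR 0x68 = 0x5A

Answer: 0x5A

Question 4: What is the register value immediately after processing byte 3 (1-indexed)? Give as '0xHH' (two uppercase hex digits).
Answer: 0x01

Derivation:
After byte 1 (0x98): reg=0x32
After byte 2 (0x68): reg=0x81
After byte 3 (0x58): reg=0x01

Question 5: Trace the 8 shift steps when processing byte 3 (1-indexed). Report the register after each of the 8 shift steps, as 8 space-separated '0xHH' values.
After byte 1 (0x98): reg=0x32
After byte 2 (0x68): reg=0x81
Register before byte 3: 0x81
After XOR with byte 0x58: 0xD9

Answer: 0xB5 0x6D 0xDA 0xB3 0x61 0xC2 0x83 0x01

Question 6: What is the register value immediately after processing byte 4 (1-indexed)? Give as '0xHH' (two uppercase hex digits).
Answer: 0xA1

Derivation:
After byte 1 (0x98): reg=0x32
After byte 2 (0x68): reg=0x81
After byte 3 (0x58): reg=0x01
After byte 4 (0x3A): reg=0xA1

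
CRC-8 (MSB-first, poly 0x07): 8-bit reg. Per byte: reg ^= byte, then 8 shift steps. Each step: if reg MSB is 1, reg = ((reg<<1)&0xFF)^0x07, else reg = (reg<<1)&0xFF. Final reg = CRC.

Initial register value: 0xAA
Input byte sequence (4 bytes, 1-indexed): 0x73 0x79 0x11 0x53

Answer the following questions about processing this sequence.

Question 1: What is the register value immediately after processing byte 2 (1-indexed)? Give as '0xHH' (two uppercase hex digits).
Answer: 0x6F

Derivation:
After byte 1 (0x73): reg=0x01
After byte 2 (0x79): reg=0x6F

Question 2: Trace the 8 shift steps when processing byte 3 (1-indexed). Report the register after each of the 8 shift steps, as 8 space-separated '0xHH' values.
After byte 1 (0x73): reg=0x01
After byte 2 (0x79): reg=0x6F
Register before byte 3: 0x6F
After XOR with byte 0x11: 0x7E

Answer: 0xFC 0xFF 0xF9 0xF5 0xED 0xDD 0xBD 0x7D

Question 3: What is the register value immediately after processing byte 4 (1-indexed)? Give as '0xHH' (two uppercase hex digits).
After byte 1 (0x73): reg=0x01
After byte 2 (0x79): reg=0x6F
After byte 3 (0x11): reg=0x7D
After byte 4 (0x53): reg=0xCA

Answer: 0xCA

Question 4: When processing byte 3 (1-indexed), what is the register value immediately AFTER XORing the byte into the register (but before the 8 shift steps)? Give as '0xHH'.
Register before byte 3: 0x6F
Byte 3: 0x11
0x6F XOR 0x11 = 0x7E

Answer: 0x7E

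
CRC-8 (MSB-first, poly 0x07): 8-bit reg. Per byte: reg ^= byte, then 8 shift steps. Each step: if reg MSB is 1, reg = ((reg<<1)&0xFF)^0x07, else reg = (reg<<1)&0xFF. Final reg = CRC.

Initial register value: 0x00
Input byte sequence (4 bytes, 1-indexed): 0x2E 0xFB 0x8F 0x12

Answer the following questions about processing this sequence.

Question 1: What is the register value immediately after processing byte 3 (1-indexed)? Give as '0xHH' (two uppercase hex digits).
Answer: 0x48

Derivation:
After byte 1 (0x2E): reg=0xCA
After byte 2 (0xFB): reg=0x97
After byte 3 (0x8F): reg=0x48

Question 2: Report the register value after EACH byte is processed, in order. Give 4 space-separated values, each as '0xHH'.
0xCA 0x97 0x48 0x81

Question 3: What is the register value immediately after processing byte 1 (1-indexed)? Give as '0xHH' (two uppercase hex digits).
After byte 1 (0x2E): reg=0xCA

Answer: 0xCA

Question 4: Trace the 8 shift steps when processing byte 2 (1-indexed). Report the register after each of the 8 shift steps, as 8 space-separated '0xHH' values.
Answer: 0x62 0xC4 0x8F 0x19 0x32 0x64 0xC8 0x97

Derivation:
After byte 1 (0x2E): reg=0xCA
Register before byte 2: 0xCA
After XOR with byte 0xFB: 0x31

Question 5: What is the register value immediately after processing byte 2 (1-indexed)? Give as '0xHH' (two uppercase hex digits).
After byte 1 (0x2E): reg=0xCA
After byte 2 (0xFB): reg=0x97

Answer: 0x97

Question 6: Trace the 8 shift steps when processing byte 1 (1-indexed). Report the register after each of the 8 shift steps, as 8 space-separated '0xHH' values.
Register before byte 1: 0x00
After XOR with byte 0x2E: 0x2E

Answer: 0x5C 0xB8 0x77 0xEE 0xDB 0xB1 0x65 0xCA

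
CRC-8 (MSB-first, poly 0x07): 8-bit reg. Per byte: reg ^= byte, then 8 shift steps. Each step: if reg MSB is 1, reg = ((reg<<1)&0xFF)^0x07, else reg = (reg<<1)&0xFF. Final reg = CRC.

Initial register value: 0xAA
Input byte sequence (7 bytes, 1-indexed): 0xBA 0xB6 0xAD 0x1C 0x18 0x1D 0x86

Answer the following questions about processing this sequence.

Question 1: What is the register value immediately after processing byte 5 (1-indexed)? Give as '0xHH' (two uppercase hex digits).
Answer: 0xE4

Derivation:
After byte 1 (0xBA): reg=0x70
After byte 2 (0xB6): reg=0x5C
After byte 3 (0xAD): reg=0xD9
After byte 4 (0x1C): reg=0x55
After byte 5 (0x18): reg=0xE4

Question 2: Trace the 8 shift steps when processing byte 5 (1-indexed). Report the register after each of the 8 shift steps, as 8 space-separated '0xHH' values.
After byte 1 (0xBA): reg=0x70
After byte 2 (0xB6): reg=0x5C
After byte 3 (0xAD): reg=0xD9
After byte 4 (0x1C): reg=0x55
Register before byte 5: 0x55
After XOR with byte 0x18: 0x4D

Answer: 0x9A 0x33 0x66 0xCC 0x9F 0x39 0x72 0xE4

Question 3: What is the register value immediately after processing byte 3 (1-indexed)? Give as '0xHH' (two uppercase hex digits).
Answer: 0xD9

Derivation:
After byte 1 (0xBA): reg=0x70
After byte 2 (0xB6): reg=0x5C
After byte 3 (0xAD): reg=0xD9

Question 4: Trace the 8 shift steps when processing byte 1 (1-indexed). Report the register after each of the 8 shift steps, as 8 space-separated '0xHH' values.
Answer: 0x20 0x40 0x80 0x07 0x0E 0x1C 0x38 0x70

Derivation:
Register before byte 1: 0xAA
After XOR with byte 0xBA: 0x10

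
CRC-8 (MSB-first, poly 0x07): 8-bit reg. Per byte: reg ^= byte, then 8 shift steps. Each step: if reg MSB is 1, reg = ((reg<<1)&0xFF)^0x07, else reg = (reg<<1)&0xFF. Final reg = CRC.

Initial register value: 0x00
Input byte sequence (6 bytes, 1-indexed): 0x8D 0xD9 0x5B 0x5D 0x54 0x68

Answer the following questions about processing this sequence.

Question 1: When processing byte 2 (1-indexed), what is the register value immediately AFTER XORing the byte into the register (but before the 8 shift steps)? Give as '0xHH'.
Register before byte 2: 0xAA
Byte 2: 0xD9
0xAA XOR 0xD9 = 0x73

Answer: 0x73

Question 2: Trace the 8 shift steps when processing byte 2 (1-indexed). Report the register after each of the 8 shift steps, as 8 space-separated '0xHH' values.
Answer: 0xE6 0xCB 0x91 0x25 0x4A 0x94 0x2F 0x5E

Derivation:
After byte 1 (0x8D): reg=0xAA
Register before byte 2: 0xAA
After XOR with byte 0xD9: 0x73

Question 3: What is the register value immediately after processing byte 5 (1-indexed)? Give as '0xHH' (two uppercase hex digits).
After byte 1 (0x8D): reg=0xAA
After byte 2 (0xD9): reg=0x5E
After byte 3 (0x5B): reg=0x1B
After byte 4 (0x5D): reg=0xD5
After byte 5 (0x54): reg=0x8E

Answer: 0x8E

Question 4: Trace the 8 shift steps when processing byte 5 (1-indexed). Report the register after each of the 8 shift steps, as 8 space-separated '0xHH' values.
After byte 1 (0x8D): reg=0xAA
After byte 2 (0xD9): reg=0x5E
After byte 3 (0x5B): reg=0x1B
After byte 4 (0x5D): reg=0xD5
Register before byte 5: 0xD5
After XOR with byte 0x54: 0x81

Answer: 0x05 0x0A 0x14 0x28 0x50 0xA0 0x47 0x8E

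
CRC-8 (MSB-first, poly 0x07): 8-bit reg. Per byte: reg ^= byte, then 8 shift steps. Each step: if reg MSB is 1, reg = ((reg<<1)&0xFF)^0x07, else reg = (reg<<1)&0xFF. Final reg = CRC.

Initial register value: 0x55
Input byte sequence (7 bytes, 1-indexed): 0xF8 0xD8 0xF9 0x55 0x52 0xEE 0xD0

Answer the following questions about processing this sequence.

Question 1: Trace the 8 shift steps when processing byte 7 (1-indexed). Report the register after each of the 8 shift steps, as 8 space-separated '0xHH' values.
Answer: 0xA4 0x4F 0x9E 0x3B 0x76 0xEC 0xDF 0xB9

Derivation:
After byte 1 (0xF8): reg=0x4A
After byte 2 (0xD8): reg=0xF7
After byte 3 (0xF9): reg=0x2A
After byte 4 (0x55): reg=0x7A
After byte 5 (0x52): reg=0xD8
After byte 6 (0xEE): reg=0x82
Register before byte 7: 0x82
After XOR with byte 0xD0: 0x52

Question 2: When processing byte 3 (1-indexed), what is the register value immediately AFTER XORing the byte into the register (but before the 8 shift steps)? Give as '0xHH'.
Register before byte 3: 0xF7
Byte 3: 0xF9
0xF7 XOR 0xF9 = 0x0E

Answer: 0x0E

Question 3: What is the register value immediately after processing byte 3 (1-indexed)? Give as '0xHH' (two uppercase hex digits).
After byte 1 (0xF8): reg=0x4A
After byte 2 (0xD8): reg=0xF7
After byte 3 (0xF9): reg=0x2A

Answer: 0x2A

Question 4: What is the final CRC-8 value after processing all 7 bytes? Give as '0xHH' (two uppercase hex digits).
After byte 1 (0xF8): reg=0x4A
After byte 2 (0xD8): reg=0xF7
After byte 3 (0xF9): reg=0x2A
After byte 4 (0x55): reg=0x7A
After byte 5 (0x52): reg=0xD8
After byte 6 (0xEE): reg=0x82
After byte 7 (0xD0): reg=0xB9

Answer: 0xB9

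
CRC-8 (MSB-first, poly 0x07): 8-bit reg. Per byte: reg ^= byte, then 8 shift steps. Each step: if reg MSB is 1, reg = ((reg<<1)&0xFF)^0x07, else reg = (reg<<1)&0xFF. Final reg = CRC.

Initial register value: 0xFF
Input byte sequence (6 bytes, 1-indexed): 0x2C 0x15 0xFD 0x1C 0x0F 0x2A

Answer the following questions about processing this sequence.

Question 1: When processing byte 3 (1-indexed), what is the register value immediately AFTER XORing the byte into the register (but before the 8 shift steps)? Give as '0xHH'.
Register before byte 3: 0xEE
Byte 3: 0xFD
0xEE XOR 0xFD = 0x13

Answer: 0x13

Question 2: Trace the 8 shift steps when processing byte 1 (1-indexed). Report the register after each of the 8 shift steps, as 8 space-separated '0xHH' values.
Register before byte 1: 0xFF
After XOR with byte 0x2C: 0xD3

Answer: 0xA1 0x45 0x8A 0x13 0x26 0x4C 0x98 0x37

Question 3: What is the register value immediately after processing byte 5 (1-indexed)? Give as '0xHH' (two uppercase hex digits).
After byte 1 (0x2C): reg=0x37
After byte 2 (0x15): reg=0xEE
After byte 3 (0xFD): reg=0x79
After byte 4 (0x1C): reg=0x3C
After byte 5 (0x0F): reg=0x99

Answer: 0x99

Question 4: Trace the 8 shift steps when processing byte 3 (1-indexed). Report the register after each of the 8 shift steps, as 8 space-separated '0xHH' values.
After byte 1 (0x2C): reg=0x37
After byte 2 (0x15): reg=0xEE
Register before byte 3: 0xEE
After XOR with byte 0xFD: 0x13

Answer: 0x26 0x4C 0x98 0x37 0x6E 0xDC 0xBF 0x79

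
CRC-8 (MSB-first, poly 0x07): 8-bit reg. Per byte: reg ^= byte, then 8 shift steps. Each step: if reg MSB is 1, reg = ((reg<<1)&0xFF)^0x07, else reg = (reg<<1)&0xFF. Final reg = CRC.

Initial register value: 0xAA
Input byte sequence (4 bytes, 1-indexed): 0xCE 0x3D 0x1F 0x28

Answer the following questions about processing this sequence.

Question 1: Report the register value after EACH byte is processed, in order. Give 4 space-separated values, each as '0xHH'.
0x3B 0x12 0x23 0x31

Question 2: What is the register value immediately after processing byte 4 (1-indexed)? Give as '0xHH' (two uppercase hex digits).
After byte 1 (0xCE): reg=0x3B
After byte 2 (0x3D): reg=0x12
After byte 3 (0x1F): reg=0x23
After byte 4 (0x28): reg=0x31

Answer: 0x31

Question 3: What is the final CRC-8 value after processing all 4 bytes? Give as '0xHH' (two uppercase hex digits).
Answer: 0x31

Derivation:
After byte 1 (0xCE): reg=0x3B
After byte 2 (0x3D): reg=0x12
After byte 3 (0x1F): reg=0x23
After byte 4 (0x28): reg=0x31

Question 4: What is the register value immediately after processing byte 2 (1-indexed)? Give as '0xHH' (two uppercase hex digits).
After byte 1 (0xCE): reg=0x3B
After byte 2 (0x3D): reg=0x12

Answer: 0x12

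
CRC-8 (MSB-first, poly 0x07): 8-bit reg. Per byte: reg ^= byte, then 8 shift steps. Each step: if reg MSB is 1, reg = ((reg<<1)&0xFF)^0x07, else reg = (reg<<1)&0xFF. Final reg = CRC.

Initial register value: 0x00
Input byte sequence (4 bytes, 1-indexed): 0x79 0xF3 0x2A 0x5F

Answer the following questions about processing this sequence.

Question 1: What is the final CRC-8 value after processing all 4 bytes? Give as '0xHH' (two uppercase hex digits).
Answer: 0xF3

Derivation:
After byte 1 (0x79): reg=0x68
After byte 2 (0xF3): reg=0xC8
After byte 3 (0x2A): reg=0xA0
After byte 4 (0x5F): reg=0xF3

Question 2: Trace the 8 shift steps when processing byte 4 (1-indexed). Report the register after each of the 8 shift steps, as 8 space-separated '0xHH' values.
After byte 1 (0x79): reg=0x68
After byte 2 (0xF3): reg=0xC8
After byte 3 (0x2A): reg=0xA0
Register before byte 4: 0xA0
After XOR with byte 0x5F: 0xFF

Answer: 0xF9 0xF5 0xED 0xDD 0xBD 0x7D 0xFA 0xF3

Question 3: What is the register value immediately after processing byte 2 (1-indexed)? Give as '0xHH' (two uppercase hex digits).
Answer: 0xC8

Derivation:
After byte 1 (0x79): reg=0x68
After byte 2 (0xF3): reg=0xC8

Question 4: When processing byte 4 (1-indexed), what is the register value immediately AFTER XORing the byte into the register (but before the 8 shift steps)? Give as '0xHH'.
Register before byte 4: 0xA0
Byte 4: 0x5F
0xA0 XOR 0x5F = 0xFF

Answer: 0xFF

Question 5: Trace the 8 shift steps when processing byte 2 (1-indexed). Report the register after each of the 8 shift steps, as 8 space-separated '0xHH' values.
After byte 1 (0x79): reg=0x68
Register before byte 2: 0x68
After XOR with byte 0xF3: 0x9B

Answer: 0x31 0x62 0xC4 0x8F 0x19 0x32 0x64 0xC8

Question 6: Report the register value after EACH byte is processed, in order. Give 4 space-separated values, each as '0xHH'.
0x68 0xC8 0xA0 0xF3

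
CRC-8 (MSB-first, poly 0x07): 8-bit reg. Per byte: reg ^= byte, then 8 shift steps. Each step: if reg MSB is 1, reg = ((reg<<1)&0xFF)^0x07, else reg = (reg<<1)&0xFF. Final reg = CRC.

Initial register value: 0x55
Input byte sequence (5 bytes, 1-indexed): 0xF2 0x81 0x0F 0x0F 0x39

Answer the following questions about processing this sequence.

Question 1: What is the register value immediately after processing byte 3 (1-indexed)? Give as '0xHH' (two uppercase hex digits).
Answer: 0xD0

Derivation:
After byte 1 (0xF2): reg=0x7C
After byte 2 (0x81): reg=0xFD
After byte 3 (0x0F): reg=0xD0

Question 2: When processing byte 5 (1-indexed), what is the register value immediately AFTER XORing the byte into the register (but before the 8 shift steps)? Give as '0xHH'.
Register before byte 5: 0x13
Byte 5: 0x39
0x13 XOR 0x39 = 0x2A

Answer: 0x2A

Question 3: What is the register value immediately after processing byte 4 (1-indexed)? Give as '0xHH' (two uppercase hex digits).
After byte 1 (0xF2): reg=0x7C
After byte 2 (0x81): reg=0xFD
After byte 3 (0x0F): reg=0xD0
After byte 4 (0x0F): reg=0x13

Answer: 0x13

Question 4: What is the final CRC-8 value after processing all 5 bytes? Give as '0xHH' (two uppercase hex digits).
Answer: 0xD6

Derivation:
After byte 1 (0xF2): reg=0x7C
After byte 2 (0x81): reg=0xFD
After byte 3 (0x0F): reg=0xD0
After byte 4 (0x0F): reg=0x13
After byte 5 (0x39): reg=0xD6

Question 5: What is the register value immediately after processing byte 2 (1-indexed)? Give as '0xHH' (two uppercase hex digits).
Answer: 0xFD

Derivation:
After byte 1 (0xF2): reg=0x7C
After byte 2 (0x81): reg=0xFD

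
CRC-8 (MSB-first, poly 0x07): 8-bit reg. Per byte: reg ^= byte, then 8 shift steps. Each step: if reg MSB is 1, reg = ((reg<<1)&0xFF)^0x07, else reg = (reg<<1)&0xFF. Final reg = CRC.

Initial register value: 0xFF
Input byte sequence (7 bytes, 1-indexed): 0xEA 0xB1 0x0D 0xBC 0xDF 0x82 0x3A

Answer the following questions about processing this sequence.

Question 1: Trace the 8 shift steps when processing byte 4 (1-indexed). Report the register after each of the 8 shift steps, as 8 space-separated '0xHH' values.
Answer: 0x49 0x92 0x23 0x46 0x8C 0x1F 0x3E 0x7C

Derivation:
After byte 1 (0xEA): reg=0x6B
After byte 2 (0xB1): reg=0x08
After byte 3 (0x0D): reg=0x1B
Register before byte 4: 0x1B
After XOR with byte 0xBC: 0xA7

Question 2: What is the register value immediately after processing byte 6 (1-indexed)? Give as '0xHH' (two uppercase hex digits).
After byte 1 (0xEA): reg=0x6B
After byte 2 (0xB1): reg=0x08
After byte 3 (0x0D): reg=0x1B
After byte 4 (0xBC): reg=0x7C
After byte 5 (0xDF): reg=0x60
After byte 6 (0x82): reg=0xA0

Answer: 0xA0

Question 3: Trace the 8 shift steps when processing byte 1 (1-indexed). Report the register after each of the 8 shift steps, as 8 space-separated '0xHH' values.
Answer: 0x2A 0x54 0xA8 0x57 0xAE 0x5B 0xB6 0x6B

Derivation:
Register before byte 1: 0xFF
After XOR with byte 0xEA: 0x15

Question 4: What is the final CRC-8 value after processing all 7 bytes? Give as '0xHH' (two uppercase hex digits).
Answer: 0xCF

Derivation:
After byte 1 (0xEA): reg=0x6B
After byte 2 (0xB1): reg=0x08
After byte 3 (0x0D): reg=0x1B
After byte 4 (0xBC): reg=0x7C
After byte 5 (0xDF): reg=0x60
After byte 6 (0x82): reg=0xA0
After byte 7 (0x3A): reg=0xCF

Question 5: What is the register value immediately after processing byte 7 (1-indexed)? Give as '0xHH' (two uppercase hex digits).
After byte 1 (0xEA): reg=0x6B
After byte 2 (0xB1): reg=0x08
After byte 3 (0x0D): reg=0x1B
After byte 4 (0xBC): reg=0x7C
After byte 5 (0xDF): reg=0x60
After byte 6 (0x82): reg=0xA0
After byte 7 (0x3A): reg=0xCF

Answer: 0xCF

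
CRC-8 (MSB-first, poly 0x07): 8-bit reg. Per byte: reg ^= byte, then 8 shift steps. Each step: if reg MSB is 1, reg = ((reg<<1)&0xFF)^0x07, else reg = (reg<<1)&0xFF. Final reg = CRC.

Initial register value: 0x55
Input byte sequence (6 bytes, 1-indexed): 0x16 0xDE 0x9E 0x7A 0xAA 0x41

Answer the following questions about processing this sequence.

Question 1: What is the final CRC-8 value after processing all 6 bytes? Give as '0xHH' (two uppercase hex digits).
Answer: 0x1A

Derivation:
After byte 1 (0x16): reg=0xCE
After byte 2 (0xDE): reg=0x70
After byte 3 (0x9E): reg=0x84
After byte 4 (0x7A): reg=0xF4
After byte 5 (0xAA): reg=0x9D
After byte 6 (0x41): reg=0x1A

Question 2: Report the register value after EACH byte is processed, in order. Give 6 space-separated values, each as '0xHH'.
0xCE 0x70 0x84 0xF4 0x9D 0x1A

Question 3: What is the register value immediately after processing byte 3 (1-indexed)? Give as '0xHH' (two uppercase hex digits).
Answer: 0x84

Derivation:
After byte 1 (0x16): reg=0xCE
After byte 2 (0xDE): reg=0x70
After byte 3 (0x9E): reg=0x84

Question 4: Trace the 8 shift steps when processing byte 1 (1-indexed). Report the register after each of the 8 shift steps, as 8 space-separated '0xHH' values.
Answer: 0x86 0x0B 0x16 0x2C 0x58 0xB0 0x67 0xCE

Derivation:
Register before byte 1: 0x55
After XOR with byte 0x16: 0x43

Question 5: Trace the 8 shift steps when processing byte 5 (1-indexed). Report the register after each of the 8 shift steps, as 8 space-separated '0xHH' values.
After byte 1 (0x16): reg=0xCE
After byte 2 (0xDE): reg=0x70
After byte 3 (0x9E): reg=0x84
After byte 4 (0x7A): reg=0xF4
Register before byte 5: 0xF4
After XOR with byte 0xAA: 0x5E

Answer: 0xBC 0x7F 0xFE 0xFB 0xF1 0xE5 0xCD 0x9D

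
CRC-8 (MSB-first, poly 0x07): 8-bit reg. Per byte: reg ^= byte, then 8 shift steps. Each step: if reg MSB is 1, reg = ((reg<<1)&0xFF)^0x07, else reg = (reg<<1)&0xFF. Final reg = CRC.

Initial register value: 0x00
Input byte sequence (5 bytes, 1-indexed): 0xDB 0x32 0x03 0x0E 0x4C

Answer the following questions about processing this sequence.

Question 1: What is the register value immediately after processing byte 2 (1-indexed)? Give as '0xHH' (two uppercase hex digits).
After byte 1 (0xDB): reg=0x0F
After byte 2 (0x32): reg=0xB3

Answer: 0xB3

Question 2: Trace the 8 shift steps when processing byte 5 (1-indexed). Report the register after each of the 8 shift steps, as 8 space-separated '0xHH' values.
After byte 1 (0xDB): reg=0x0F
After byte 2 (0x32): reg=0xB3
After byte 3 (0x03): reg=0x19
After byte 4 (0x0E): reg=0x65
Register before byte 5: 0x65
After XOR with byte 0x4C: 0x29

Answer: 0x52 0xA4 0x4F 0x9E 0x3B 0x76 0xEC 0xDF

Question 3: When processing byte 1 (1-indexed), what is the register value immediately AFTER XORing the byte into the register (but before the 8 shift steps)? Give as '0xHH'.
Register before byte 1: 0x00
Byte 1: 0xDB
0x00 XOR 0xDB = 0xDB

Answer: 0xDB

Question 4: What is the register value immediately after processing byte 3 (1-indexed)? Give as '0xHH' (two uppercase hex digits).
Answer: 0x19

Derivation:
After byte 1 (0xDB): reg=0x0F
After byte 2 (0x32): reg=0xB3
After byte 3 (0x03): reg=0x19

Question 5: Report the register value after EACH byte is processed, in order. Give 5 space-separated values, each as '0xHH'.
0x0F 0xB3 0x19 0x65 0xDF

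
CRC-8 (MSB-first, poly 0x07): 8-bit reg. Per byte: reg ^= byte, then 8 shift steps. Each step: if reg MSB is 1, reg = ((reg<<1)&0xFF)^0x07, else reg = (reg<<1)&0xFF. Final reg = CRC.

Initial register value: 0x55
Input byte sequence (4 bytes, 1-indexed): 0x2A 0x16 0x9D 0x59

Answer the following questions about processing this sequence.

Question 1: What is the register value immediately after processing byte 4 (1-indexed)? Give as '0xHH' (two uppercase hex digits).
Answer: 0xBF

Derivation:
After byte 1 (0x2A): reg=0x7A
After byte 2 (0x16): reg=0x03
After byte 3 (0x9D): reg=0xD3
After byte 4 (0x59): reg=0xBF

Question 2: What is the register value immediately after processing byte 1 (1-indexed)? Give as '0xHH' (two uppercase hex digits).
After byte 1 (0x2A): reg=0x7A

Answer: 0x7A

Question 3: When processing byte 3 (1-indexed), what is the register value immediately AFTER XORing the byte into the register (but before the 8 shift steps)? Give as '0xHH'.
Register before byte 3: 0x03
Byte 3: 0x9D
0x03 XOR 0x9D = 0x9E

Answer: 0x9E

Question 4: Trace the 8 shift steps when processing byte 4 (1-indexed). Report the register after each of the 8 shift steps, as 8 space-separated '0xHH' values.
After byte 1 (0x2A): reg=0x7A
After byte 2 (0x16): reg=0x03
After byte 3 (0x9D): reg=0xD3
Register before byte 4: 0xD3
After XOR with byte 0x59: 0x8A

Answer: 0x13 0x26 0x4C 0x98 0x37 0x6E 0xDC 0xBF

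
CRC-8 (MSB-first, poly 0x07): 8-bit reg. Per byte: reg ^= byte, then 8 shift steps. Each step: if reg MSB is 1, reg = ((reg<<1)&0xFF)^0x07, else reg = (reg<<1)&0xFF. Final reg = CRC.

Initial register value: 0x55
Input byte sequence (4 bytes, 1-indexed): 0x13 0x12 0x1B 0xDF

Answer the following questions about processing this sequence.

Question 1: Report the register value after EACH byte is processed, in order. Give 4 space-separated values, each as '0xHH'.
0xD5 0x5B 0xC7 0x48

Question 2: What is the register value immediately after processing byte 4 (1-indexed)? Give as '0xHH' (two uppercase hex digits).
Answer: 0x48

Derivation:
After byte 1 (0x13): reg=0xD5
After byte 2 (0x12): reg=0x5B
After byte 3 (0x1B): reg=0xC7
After byte 4 (0xDF): reg=0x48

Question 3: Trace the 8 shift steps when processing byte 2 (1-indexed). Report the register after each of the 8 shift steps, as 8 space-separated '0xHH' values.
Answer: 0x89 0x15 0x2A 0x54 0xA8 0x57 0xAE 0x5B

Derivation:
After byte 1 (0x13): reg=0xD5
Register before byte 2: 0xD5
After XOR with byte 0x12: 0xC7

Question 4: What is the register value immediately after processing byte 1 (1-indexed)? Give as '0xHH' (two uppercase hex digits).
After byte 1 (0x13): reg=0xD5

Answer: 0xD5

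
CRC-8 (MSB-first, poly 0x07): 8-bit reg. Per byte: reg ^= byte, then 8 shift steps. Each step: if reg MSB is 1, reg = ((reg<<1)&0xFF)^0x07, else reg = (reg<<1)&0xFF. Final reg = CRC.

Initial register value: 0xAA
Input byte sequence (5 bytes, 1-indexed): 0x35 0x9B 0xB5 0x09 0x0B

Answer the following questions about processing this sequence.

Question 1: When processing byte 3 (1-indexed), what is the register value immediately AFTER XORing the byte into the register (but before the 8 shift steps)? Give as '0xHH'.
Answer: 0x5F

Derivation:
Register before byte 3: 0xEA
Byte 3: 0xB5
0xEA XOR 0xB5 = 0x5F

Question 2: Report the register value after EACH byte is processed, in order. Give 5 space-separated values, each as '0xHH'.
0xD4 0xEA 0x9A 0xF0 0xEF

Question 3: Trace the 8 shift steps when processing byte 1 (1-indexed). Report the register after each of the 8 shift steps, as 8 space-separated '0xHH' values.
Answer: 0x39 0x72 0xE4 0xCF 0x99 0x35 0x6A 0xD4

Derivation:
Register before byte 1: 0xAA
After XOR with byte 0x35: 0x9F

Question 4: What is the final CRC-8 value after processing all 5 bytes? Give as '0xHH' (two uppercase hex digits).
Answer: 0xEF

Derivation:
After byte 1 (0x35): reg=0xD4
After byte 2 (0x9B): reg=0xEA
After byte 3 (0xB5): reg=0x9A
After byte 4 (0x09): reg=0xF0
After byte 5 (0x0B): reg=0xEF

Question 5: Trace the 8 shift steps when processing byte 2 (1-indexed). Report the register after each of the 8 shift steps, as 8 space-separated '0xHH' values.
Answer: 0x9E 0x3B 0x76 0xEC 0xDF 0xB9 0x75 0xEA

Derivation:
After byte 1 (0x35): reg=0xD4
Register before byte 2: 0xD4
After XOR with byte 0x9B: 0x4F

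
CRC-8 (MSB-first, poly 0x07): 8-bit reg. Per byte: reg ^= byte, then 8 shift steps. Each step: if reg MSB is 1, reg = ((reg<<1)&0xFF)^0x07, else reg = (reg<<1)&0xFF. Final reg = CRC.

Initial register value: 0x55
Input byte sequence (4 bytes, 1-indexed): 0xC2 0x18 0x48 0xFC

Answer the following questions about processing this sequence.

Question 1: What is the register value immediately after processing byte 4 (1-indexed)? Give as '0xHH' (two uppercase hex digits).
Answer: 0xCE

Derivation:
After byte 1 (0xC2): reg=0xEC
After byte 2 (0x18): reg=0xC2
After byte 3 (0x48): reg=0xBF
After byte 4 (0xFC): reg=0xCE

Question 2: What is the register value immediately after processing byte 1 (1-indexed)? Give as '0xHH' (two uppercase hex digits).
Answer: 0xEC

Derivation:
After byte 1 (0xC2): reg=0xEC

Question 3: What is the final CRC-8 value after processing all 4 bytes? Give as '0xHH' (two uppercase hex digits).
Answer: 0xCE

Derivation:
After byte 1 (0xC2): reg=0xEC
After byte 2 (0x18): reg=0xC2
After byte 3 (0x48): reg=0xBF
After byte 4 (0xFC): reg=0xCE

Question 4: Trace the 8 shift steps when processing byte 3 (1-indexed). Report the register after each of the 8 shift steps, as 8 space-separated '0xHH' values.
After byte 1 (0xC2): reg=0xEC
After byte 2 (0x18): reg=0xC2
Register before byte 3: 0xC2
After XOR with byte 0x48: 0x8A

Answer: 0x13 0x26 0x4C 0x98 0x37 0x6E 0xDC 0xBF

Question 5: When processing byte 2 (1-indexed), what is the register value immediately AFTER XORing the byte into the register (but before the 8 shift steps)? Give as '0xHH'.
Answer: 0xF4

Derivation:
Register before byte 2: 0xEC
Byte 2: 0x18
0xEC XOR 0x18 = 0xF4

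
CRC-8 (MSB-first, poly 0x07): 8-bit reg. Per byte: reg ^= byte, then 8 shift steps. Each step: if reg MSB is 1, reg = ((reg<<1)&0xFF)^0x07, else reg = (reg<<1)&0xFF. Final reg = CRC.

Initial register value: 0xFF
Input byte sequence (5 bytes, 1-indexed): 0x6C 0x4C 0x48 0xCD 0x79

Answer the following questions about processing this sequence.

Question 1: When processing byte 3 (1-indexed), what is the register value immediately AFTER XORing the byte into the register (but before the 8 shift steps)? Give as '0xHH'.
Register before byte 3: 0x3D
Byte 3: 0x48
0x3D XOR 0x48 = 0x75

Answer: 0x75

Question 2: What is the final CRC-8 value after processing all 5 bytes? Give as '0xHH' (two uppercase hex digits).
After byte 1 (0x6C): reg=0xF0
After byte 2 (0x4C): reg=0x3D
After byte 3 (0x48): reg=0x4C
After byte 4 (0xCD): reg=0x8E
After byte 5 (0x79): reg=0xCB

Answer: 0xCB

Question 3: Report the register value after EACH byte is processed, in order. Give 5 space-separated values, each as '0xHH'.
0xF0 0x3D 0x4C 0x8E 0xCB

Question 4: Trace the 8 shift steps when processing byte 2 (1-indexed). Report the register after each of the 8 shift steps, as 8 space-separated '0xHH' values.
Answer: 0x7F 0xFE 0xFB 0xF1 0xE5 0xCD 0x9D 0x3D

Derivation:
After byte 1 (0x6C): reg=0xF0
Register before byte 2: 0xF0
After XOR with byte 0x4C: 0xBC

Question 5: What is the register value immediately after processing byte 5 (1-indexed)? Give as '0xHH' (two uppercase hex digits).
Answer: 0xCB

Derivation:
After byte 1 (0x6C): reg=0xF0
After byte 2 (0x4C): reg=0x3D
After byte 3 (0x48): reg=0x4C
After byte 4 (0xCD): reg=0x8E
After byte 5 (0x79): reg=0xCB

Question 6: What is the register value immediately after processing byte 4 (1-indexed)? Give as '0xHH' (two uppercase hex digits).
Answer: 0x8E

Derivation:
After byte 1 (0x6C): reg=0xF0
After byte 2 (0x4C): reg=0x3D
After byte 3 (0x48): reg=0x4C
After byte 4 (0xCD): reg=0x8E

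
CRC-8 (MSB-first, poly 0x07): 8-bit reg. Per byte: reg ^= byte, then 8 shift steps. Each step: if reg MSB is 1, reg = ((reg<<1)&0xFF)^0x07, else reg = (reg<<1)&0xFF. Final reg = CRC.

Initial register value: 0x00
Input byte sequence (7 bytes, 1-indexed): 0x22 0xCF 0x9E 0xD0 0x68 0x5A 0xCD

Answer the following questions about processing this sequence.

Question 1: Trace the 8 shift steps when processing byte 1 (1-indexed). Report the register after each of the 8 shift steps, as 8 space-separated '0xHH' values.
Answer: 0x44 0x88 0x17 0x2E 0x5C 0xB8 0x77 0xEE

Derivation:
Register before byte 1: 0x00
After XOR with byte 0x22: 0x22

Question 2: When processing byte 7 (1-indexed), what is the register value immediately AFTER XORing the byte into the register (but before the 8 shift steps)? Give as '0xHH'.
Answer: 0xAA

Derivation:
Register before byte 7: 0x67
Byte 7: 0xCD
0x67 XOR 0xCD = 0xAA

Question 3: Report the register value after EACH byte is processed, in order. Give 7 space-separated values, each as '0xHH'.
0xEE 0xE7 0x68 0x21 0xF8 0x67 0x5F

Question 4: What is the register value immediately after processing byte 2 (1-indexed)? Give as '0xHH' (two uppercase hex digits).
After byte 1 (0x22): reg=0xEE
After byte 2 (0xCF): reg=0xE7

Answer: 0xE7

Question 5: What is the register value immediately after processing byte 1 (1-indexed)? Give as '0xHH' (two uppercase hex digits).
After byte 1 (0x22): reg=0xEE

Answer: 0xEE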